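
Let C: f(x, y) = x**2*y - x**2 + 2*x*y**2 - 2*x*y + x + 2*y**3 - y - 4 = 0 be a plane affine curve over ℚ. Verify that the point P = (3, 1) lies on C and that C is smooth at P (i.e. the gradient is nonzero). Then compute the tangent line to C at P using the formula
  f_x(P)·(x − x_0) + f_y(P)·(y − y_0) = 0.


Tangent line at P: x + 20*y - 23 = 0.

Step 1: f(3, 1) = 0, so P lies on C.
Step 2: partial derivatives
  f_x(x, y) = 2*x*y - 2*x + 2*y**2 - 2*y + 1, f_y(x, y) = x**2 + 4*x*y - 2*x + 6*y**2 - 1.
  f_x(P) = 1, f_y(P) = 20 (gradient nonzero, so P is smooth).
Step 3: tangent line at P: 1·(x − 3) + 20·(y − 1) = 0.
Expanding: x + 20*y - 23 = 0.


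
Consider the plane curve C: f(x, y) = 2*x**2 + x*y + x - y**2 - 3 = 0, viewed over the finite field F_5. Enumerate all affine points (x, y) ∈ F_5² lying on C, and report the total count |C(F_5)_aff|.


Affine F_5-points: {(1, 0), (1, 1), (3, 1), (3, 2)}; count = 4.

For each of the 25 pairs (x, y) ∈ F_5², evaluate f(x, y) mod 5. Record the zeros.
  x = 0: [0↦2, 1↦1, 2↦3, 3↦3, 4↦1]  zeros at y ∈ ∅
  x = 1: [0↦0, 1↦0, 2↦3, 3↦4, 4↦3]  zeros at y ∈ {0, 1}
  x = 2: [0↦2, 1↦3, 2↦2, 3↦4, 4↦4]  zeros at y ∈ ∅
  x = 3: [0↦3, 1↦0, 2↦0, 3↦3, 4↦4]  zeros at y ∈ {1, 2}
  x = 4: [0↦3, 1↦1, 2↦2, 3↦1, 4↦3]  zeros at y ∈ ∅
Collecting zeros: affine points = {(1, 0), (1, 1), (3, 1), (3, 2)}.
Total count |C(F_5)_aff| = 4.


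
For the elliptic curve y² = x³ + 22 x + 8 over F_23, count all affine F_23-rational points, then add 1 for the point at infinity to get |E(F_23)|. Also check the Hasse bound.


Affine points = {(0, 10), (0, 13), (1, 10), (1, 13), (3, 3), (3, 20), (5, 6), (5, 17), (8, 11), (8, 12), (10, 3), (10, 20), (14, 1), (14, 22), (18, 7), (18, 16), (21, 5), (21, 18), (22, 10), (22, 13)}; affine count = 20; |E(F_23)| = 21.

Discriminant check: Δ ∝ 4a³ + 27b² = 4·22³ + 27·8² = 4·10648 + 27·64 ≡ 22 (mod 23). Nonzero ⇒ E is nonsingular.
For each x ∈ F_23, compute rhs = x³ + 22·x + 8 mod 23, then count y ∈ F_23 with y² ≡ rhs.
  x = 0: rhs = 8, matching y values: 10, 13 (2 points).
  x = 1: rhs = 8, matching y values: 10, 13 (2 points).
  x = 2: rhs = 14, matching y values: none (0 points).
  x = 3: rhs = 9, matching y values: 3, 20 (2 points).
  x = 4: rhs = 22, matching y values: none (0 points).
  x = 5: rhs = 13, matching y values: 6, 17 (2 points).
  x = 6: rhs = 11, matching y values: none (0 points).
  x = 7: rhs = 22, matching y values: none (0 points).
  x = 8: rhs = 6, matching y values: 11, 12 (2 points).
  x = 9: rhs = 15, matching y values: none (0 points).
  x = 10: rhs = 9, matching y values: 3, 20 (2 points).
  x = 11: rhs = 17, matching y values: none (0 points).
  x = 12: rhs = 22, matching y values: none (0 points).
  x = 13: rhs = 7, matching y values: none (0 points).
  x = 14: rhs = 1, matching y values: 1, 22 (2 points).
  x = 15: rhs = 10, matching y values: none (0 points).
  x = 16: rhs = 17, matching y values: none (0 points).
  x = 17: rhs = 5, matching y values: none (0 points).
  x = 18: rhs = 3, matching y values: 7, 16 (2 points).
  x = 19: rhs = 17, matching y values: none (0 points).
  x = 20: rhs = 7, matching y values: none (0 points).
  x = 21: rhs = 2, matching y values: 5, 18 (2 points).
  x = 22: rhs = 8, matching y values: 10, 13 (2 points).
Total affine count: 20.
Full point count |E(F_23)| = 20 + 1 = 21.
Hasse bound: |21 − (23+1)| = |-3| = 3 ≤ 2√23 ≈ 9.5917 ✓.


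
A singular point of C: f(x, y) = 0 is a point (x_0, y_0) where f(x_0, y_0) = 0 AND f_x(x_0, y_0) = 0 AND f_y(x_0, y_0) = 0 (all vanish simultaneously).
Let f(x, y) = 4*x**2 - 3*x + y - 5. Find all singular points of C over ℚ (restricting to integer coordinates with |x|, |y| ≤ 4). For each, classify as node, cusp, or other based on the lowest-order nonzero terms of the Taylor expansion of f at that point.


No singular points in the scanned grid; C is smooth there.

Compute partial derivatives:
  f_x = 8*x - 3.
  f_y = 1.
f_y = 1 is a nonzero constant, so f_y never vanishes: no point (x, y) can satisfy f = f_x = f_y = 0. In particular no (x, y) ∈ {−4, ..., 4}² is singular; the curve is smooth.


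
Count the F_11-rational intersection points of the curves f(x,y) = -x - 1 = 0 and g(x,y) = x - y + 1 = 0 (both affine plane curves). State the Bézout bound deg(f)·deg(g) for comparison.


Common zeros: {(10, 0)}; count = 1; Bézout bound = 1.

deg(f) = 1, deg(g) = 1, so Bézout bound = 1.
Scan x ∈ F_11. For each x, list the y ∈ F_11 with f(x, y) ≡ 0 and those with g(x, y) ≡ 0 (mod 11); the common zeros in that column are the intersection.
  x = 0: f ≡ 0 at y ∈ ∅; g ≡ 0 at y ∈ {1}; common: ∅.
  x = 1: f ≡ 0 at y ∈ ∅; g ≡ 0 at y ∈ {2}; common: ∅.
  x = 2: f ≡ 0 at y ∈ ∅; g ≡ 0 at y ∈ {3}; common: ∅.
  x = 3: f ≡ 0 at y ∈ ∅; g ≡ 0 at y ∈ {4}; common: ∅.
  x = 4: f ≡ 0 at y ∈ ∅; g ≡ 0 at y ∈ {5}; common: ∅.
  x = 5: f ≡ 0 at y ∈ ∅; g ≡ 0 at y ∈ {6}; common: ∅.
  x = 6: f ≡ 0 at y ∈ ∅; g ≡ 0 at y ∈ {7}; common: ∅.
  x = 7: f ≡ 0 at y ∈ ∅; g ≡ 0 at y ∈ {8}; common: ∅.
  x = 8: f ≡ 0 at y ∈ ∅; g ≡ 0 at y ∈ {9}; common: ∅.
  x = 9: f ≡ 0 at y ∈ ∅; g ≡ 0 at y ∈ {10}; common: ∅.
  x = 10: f ≡ 0 at y ∈ {0, 1, 2, 3, 4, 5, 6, 7, 8, 9, 10}; g ≡ 0 at y ∈ {0}; common: {0}.
Collecting: common zeros = {(10, 0)}, so the count is 1.
Comparison with the Bézout bound: 1 ≤ 1 = deg(f)·deg(g), as expected for curves with no common component (the bound is attained).


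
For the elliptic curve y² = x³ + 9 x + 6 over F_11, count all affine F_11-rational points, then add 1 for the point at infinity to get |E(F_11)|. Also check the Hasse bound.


Affine points = {(1, 4), (1, 7), (3, 4), (3, 7), (5, 0), (6, 1), (6, 10), (7, 4), (7, 7)}; affine count = 9; |E(F_11)| = 10.

Discriminant check: Δ ∝ 4a³ + 27b² = 4·9³ + 27·6² = 4·729 + 27·36 ≡ 5 (mod 11). Nonzero ⇒ E is nonsingular.
For each x ∈ F_11, compute rhs = x³ + 9·x + 6 mod 11, then count y ∈ F_11 with y² ≡ rhs.
  x = 0: rhs = 6, matching y values: none (0 points).
  x = 1: rhs = 5, matching y values: 4, 7 (2 points).
  x = 2: rhs = 10, matching y values: none (0 points).
  x = 3: rhs = 5, matching y values: 4, 7 (2 points).
  x = 4: rhs = 7, matching y values: none (0 points).
  x = 5: rhs = 0, matching y values: 0 (1 points).
  x = 6: rhs = 1, matching y values: 1, 10 (2 points).
  x = 7: rhs = 5, matching y values: 4, 7 (2 points).
  x = 8: rhs = 7, matching y values: none (0 points).
  x = 9: rhs = 2, matching y values: none (0 points).
  x = 10: rhs = 7, matching y values: none (0 points).
Total affine count: 9.
Full point count |E(F_11)| = 9 + 1 = 10.
Hasse bound: |10 − (11+1)| = |-2| = 2 ≤ 2√11 ≈ 6.6332 ✓.


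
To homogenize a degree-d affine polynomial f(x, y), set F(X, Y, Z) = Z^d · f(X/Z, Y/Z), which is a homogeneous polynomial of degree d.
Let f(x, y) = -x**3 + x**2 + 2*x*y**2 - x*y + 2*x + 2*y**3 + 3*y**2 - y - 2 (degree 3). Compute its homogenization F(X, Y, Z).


F(X, Y, Z) = -X**3 + X**2*Z + 2*X*Y**2 - X*Y*Z + 2*X*Z**2 + 2*Y**3 + 3*Y**2*Z - Y*Z**2 - 2*Z**3

deg(f) = 3.
Substitute x = X/Z, y = Y/Z into f, then multiply by Z^3.
  monomial -1·x^3·y^0 ↦ -1·X^3·Y^0·Z^0.
  monomial 1·x^2·y^0 ↦ 1·X^2·Y^0·Z^1.
  monomial 2·x^1·y^2 ↦ 2·X^1·Y^2·Z^0.
  monomial -1·x^1·y^1 ↦ -1·X^1·Y^1·Z^1.
  monomial 2·x^1·y^0 ↦ 2·X^1·Y^0·Z^2.
  monomial 2·x^0·y^3 ↦ 2·X^0·Y^3·Z^0.
  monomial 3·x^0·y^2 ↦ 3·X^0·Y^2·Z^1.
  monomial -1·x^0·y^1 ↦ -1·X^0·Y^1·Z^2.
  monomial -2·x^0·y^0 ↦ -2·X^0·Y^0·Z^3.
Collecting: F(X, Y, Z) = -X**3 + X**2*Z + 2*X*Y**2 - X*Y*Z + 2*X*Z**2 + 2*Y**3 + 3*Y**2*Z - Y*Z**2 - 2*Z**3.


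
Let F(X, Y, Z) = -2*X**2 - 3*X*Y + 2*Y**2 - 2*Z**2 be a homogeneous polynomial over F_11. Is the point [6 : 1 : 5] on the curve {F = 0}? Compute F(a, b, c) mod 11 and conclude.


F(6,1,5) ≡ 5 (mod 11); P is NOT on the curve.

Evaluate F(6, 1, 5) term-by-term (mod 11).
  -2*X**2 ↦ -2·36·1·1 = -72
  -3*X*Y ↦ -3·6·1·1 = -18
  2*Y**2 ↦ 2·1·1·1 = 2
  -2*Z**2 ↦ -2·1·1·25 = -50
Sum: F(6, 1, 5) = (-72) + (-18) + (2) + (-50) = -138.
Reducing mod 11: -138 ≡ 5 (mod 11).
Since F(a, b, c) ≡ 5 ≠ 0 (mod 11), P does NOT lie on the curve.


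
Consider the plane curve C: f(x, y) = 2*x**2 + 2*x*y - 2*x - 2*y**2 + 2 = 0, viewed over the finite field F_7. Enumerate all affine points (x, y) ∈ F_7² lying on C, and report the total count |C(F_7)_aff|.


Affine F_7-points: {(0, 1), (0, 6), (2, 3), (2, 6), (3, 0), (3, 3), (5, 0), (5, 5)}; count = 8.

For each of the 49 pairs (x, y) ∈ F_7², evaluate f(x, y) mod 7. Record the zeros.
  x = 0: [0↦2, 1↦0, 2↦1, 3↦5, 4↦5, 5↦1, 6↦0]  zeros at y ∈ {1, 6}
  x = 1: [0↦2, 1↦2, 2↦5, 3↦4, 4↦6, 5↦4, 6↦5]  zeros at y ∈ ∅
  x = 2: [0↦6, 1↦1, 2↦6, 3↦0, 4↦4, 5↦4, 6↦0]  zeros at y ∈ {3, 6}
  x = 3: [0↦0, 1↦4, 2↦4, 3↦0, 4↦6, 5↦1, 6↦6]  zeros at y ∈ {0, 3}
  x = 4: [0↦5, 1↦4, 2↦6, 3↦4, 4↦5, 5↦2, 6↦2]  zeros at y ∈ ∅
  x = 5: [0↦0, 1↦1, 2↦5, 3↦5, 4↦1, 5↦0, 6↦2]  zeros at y ∈ {0, 5}
  x = 6: [0↦6, 1↦2, 2↦1, 3↦3, 4↦1, 5↦2, 6↦6]  zeros at y ∈ ∅
Collecting zeros: affine points = {(0, 1), (0, 6), (2, 3), (2, 6), (3, 0), (3, 3), (5, 0), (5, 5)}.
Total count |C(F_7)_aff| = 8.


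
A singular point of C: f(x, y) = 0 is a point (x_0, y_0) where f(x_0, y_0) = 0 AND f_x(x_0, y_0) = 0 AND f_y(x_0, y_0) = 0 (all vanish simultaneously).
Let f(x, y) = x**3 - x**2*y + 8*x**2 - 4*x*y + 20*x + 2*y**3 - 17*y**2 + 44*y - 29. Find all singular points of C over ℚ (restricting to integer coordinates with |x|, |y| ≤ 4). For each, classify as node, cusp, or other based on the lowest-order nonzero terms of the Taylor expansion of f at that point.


Singular points: {(-2, 3)}; classification: node.

Compute partial derivatives:
  f_x = 3*x**2 - 2*x*y + 16*x - 4*y + 20.
  f_y = -x**2 - 4*x + 6*y**2 - 34*y + 44.
Scan x_0 ∈ {−4, ..., 4}. For each x_0, f_y(x_0, y) is a polynomial in y; find its integer roots y ∈ {−4, ..., 4}, then test f_x and f at those candidates.
  x = -4: f_y(-4, y) = 6*y**2 - 34*y + 44; vanishes at y ∈ {2}. (-4, 2): f_x = 12 ≠ 0.
  x = -3: f_y(-3, y) = 6*y**2 - 34*y + 47; no integer root y with |y| ≤ 4.
  x = -2: f_y(-2, y) = 6*y**2 - 34*y + 48; vanishes at y ∈ {3}. (-2, 3): f_x = 0, f = 0 — SINGULAR.
  x = -1: f_y(-1, y) = 6*y**2 - 34*y + 47; no integer root y with |y| ≤ 4.
  x = 0: f_y(0, y) = 6*y**2 - 34*y + 44; vanishes at y ∈ {2}. (0, 2): f_x = 12 ≠ 0.
  x = 1: f_y(1, y) = 6*y**2 - 34*y + 39; no integer root y with |y| ≤ 4.
  x = 2: f_y(2, y) = 6*y**2 - 34*y + 32; no integer root y with |y| ≤ 4.
  x = 3: f_y(3, y) = 6*y**2 - 34*y + 23; no integer root y with |y| ≤ 4.
  x = 4: f_y(4, y) = 6*y**2 - 34*y + 12; no integer root y with |y| ≤ 4.
Only singular point on the grid: (-2, 3).
Classify: substitute x = -2 + u, y = 3 + v and expand: f = u**3 - u**2*v - u**2 + 2*v**3 + v**2.
No constant or linear terms (consistent with a singular point). Quadratic part: -u**2 + v**2. Cubic part: u**3 - u**2*v + 2*v**3.
The quadratic part v**2 - u**2 = (v − u)(v + u) splits into two distinct linear factors, so there are two distinct tangent lines y − 3 = ±(x − -2) — this is a node (ordinary double point).
Classification: node.


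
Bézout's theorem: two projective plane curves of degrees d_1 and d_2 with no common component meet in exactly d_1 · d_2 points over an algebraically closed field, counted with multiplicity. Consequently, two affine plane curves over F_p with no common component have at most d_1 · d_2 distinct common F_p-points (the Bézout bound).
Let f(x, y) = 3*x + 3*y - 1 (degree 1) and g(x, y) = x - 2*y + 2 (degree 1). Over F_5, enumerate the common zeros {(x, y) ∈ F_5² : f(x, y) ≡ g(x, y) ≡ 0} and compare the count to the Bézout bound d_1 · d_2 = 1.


Common zeros: {(4, 3)}; count = 1; Bézout bound = 1.

deg(f) = 1, deg(g) = 1, so Bézout bound = 1.
Scan x ∈ F_5. For each x, list the y ∈ F_5 with f(x, y) ≡ 0 and those with g(x, y) ≡ 0 (mod 5); the common zeros in that column are the intersection.
  x = 0: f ≡ 0 at y ∈ {2}; g ≡ 0 at y ∈ {1}; common: ∅.
  x = 1: f ≡ 0 at y ∈ {1}; g ≡ 0 at y ∈ {4}; common: ∅.
  x = 2: f ≡ 0 at y ∈ {0}; g ≡ 0 at y ∈ {2}; common: ∅.
  x = 3: f ≡ 0 at y ∈ {4}; g ≡ 0 at y ∈ {0}; common: ∅.
  x = 4: f ≡ 0 at y ∈ {3}; g ≡ 0 at y ∈ {3}; common: {3}.
Collecting: common zeros = {(4, 3)}, so the count is 1.
Comparison with the Bézout bound: 1 ≤ 1 = deg(f)·deg(g), as expected for curves with no common component (the bound is attained).


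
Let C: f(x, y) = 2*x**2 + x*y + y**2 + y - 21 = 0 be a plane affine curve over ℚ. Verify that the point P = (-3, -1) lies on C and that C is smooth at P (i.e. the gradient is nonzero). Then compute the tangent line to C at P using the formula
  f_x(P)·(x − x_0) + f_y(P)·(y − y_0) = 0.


Tangent line at P: -13*x - 4*y - 43 = 0.

Step 1: f(-3, -1) = 0, so P lies on C.
Step 2: partial derivatives
  f_x(x, y) = 4*x + y, f_y(x, y) = x + 2*y + 1.
  f_x(P) = -13, f_y(P) = -4 (gradient nonzero, so P is smooth).
Step 3: tangent line at P: -13·(x − -3) + -4·(y − -1) = 0.
Expanding: -13*x - 4*y - 43 = 0.


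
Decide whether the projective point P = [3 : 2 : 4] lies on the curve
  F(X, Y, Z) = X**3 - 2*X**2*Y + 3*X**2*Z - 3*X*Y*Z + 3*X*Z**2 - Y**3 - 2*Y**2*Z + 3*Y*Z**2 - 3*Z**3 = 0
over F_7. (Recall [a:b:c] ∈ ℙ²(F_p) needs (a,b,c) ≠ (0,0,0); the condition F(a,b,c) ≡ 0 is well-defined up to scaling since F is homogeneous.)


F(3,2,4) ≡ 0 (mod 7); P is on the curve.

Evaluate F(3, 2, 4) term-by-term (mod 7).
  X**3 ↦ 1·27·1·1 = 27
  -2*X**2*Y ↦ -2·9·2·1 = -36
  3*X**2*Z ↦ 3·9·1·4 = 108
  -3*X*Y*Z ↦ -3·3·2·4 = -72
  3*X*Z**2 ↦ 3·3·1·16 = 144
  -Y**3 ↦ -1·1·8·1 = -8
  -2*Y**2*Z ↦ -2·1·4·4 = -32
  3*Y*Z**2 ↦ 3·1·2·16 = 96
  -3*Z**3 ↦ -3·1·1·64 = -192
Sum: F(3, 2, 4) = (27) + (-36) + (108) + (-72) + (144) + (-8) + (-32) + (96) + (-192) = 35.
Reducing mod 7: 35 ≡ 0 (mod 7).
Since F(a, b, c) ≡ 0 (mod 7), P lies on the curve.


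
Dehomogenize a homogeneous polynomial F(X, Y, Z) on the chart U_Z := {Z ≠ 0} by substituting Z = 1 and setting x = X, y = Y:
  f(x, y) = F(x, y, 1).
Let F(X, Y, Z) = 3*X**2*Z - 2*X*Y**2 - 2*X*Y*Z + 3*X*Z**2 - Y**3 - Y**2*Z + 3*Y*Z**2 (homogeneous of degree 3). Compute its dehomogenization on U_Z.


f(x, y) = 3*x**2 - 2*x*y**2 - 2*x*y + 3*x - y**3 - y**2 + 3*y

On U_Z we set Z = 1. Each monomial c·X^i·Y^j·Z^k in F becomes c·x^i·y^j·1^k = c·x^i·y^j.
Substituting Z = 1: F(X, Y, 1) = 3*x**2 - 2*x*y**2 - 2*x*y + 3*x - y**3 - y**2 + 3*y.
Note: deg(f) ≤ deg(F) = 3; strict inequality happens when F is divisible by Z (lost terms).


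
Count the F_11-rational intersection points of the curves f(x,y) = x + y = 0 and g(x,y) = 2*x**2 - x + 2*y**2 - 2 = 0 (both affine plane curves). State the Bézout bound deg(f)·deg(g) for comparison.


Common zeros: {(7, 4)}; count = 1; Bézout bound = 2.

deg(f) = 1, deg(g) = 2, so Bézout bound = 2.
Scan x ∈ F_11. For each x, list the y ∈ F_11 with f(x, y) ≡ 0 and those with g(x, y) ≡ 0 (mod 11); the common zeros in that column are the intersection.
  x = 0: f ≡ 0 at y ∈ {0}; g ≡ 0 at y ∈ {1, 10}; common: ∅.
  x = 1: f ≡ 0 at y ∈ {10}; g ≡ 0 at y ∈ ∅; common: ∅.
  x = 2: f ≡ 0 at y ∈ {9}; g ≡ 0 at y ∈ {3, 8}; common: ∅.
  x = 3: f ≡ 0 at y ∈ {8}; g ≡ 0 at y ∈ ∅; common: ∅.
  x = 4: f ≡ 0 at y ∈ {7}; g ≡ 0 at y ∈ {3, 8}; common: ∅.
  x = 5: f ≡ 0 at y ∈ {6}; g ≡ 0 at y ∈ ∅; common: ∅.
  x = 6: f ≡ 0 at y ∈ {5}; g ≡ 0 at y ∈ {1, 10}; common: ∅.
  x = 7: f ≡ 0 at y ∈ {4}; g ≡ 0 at y ∈ {4, 7}; common: {4}.
  x = 8: f ≡ 0 at y ∈ {3}; g ≡ 0 at y ∈ ∅; common: ∅.
  x = 9: f ≡ 0 at y ∈ {2}; g ≡ 0 at y ∈ ∅; common: ∅.
  x = 10: f ≡ 0 at y ∈ {1}; g ≡ 0 at y ∈ {4, 7}; common: ∅.
Collecting: common zeros = {(7, 4)}, so the count is 1.
Comparison with the Bézout bound: 1 ≤ 2 = deg(f)·deg(g), as expected for curves with no common component (the affine F_11-count falls short of the bound because intersections may lie at infinity, over extension fields, or carry multiplicity).


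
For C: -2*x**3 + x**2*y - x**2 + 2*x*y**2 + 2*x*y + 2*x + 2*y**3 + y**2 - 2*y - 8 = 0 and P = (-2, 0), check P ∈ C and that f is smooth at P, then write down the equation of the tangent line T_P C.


Tangent line at P: -18*x - 2*y - 36 = 0.

Step 1: f(-2, 0) = 0, so P lies on C.
Step 2: partial derivatives
  f_x(x, y) = -6*x**2 + 2*x*y - 2*x + 2*y**2 + 2*y + 2, f_y(x, y) = x**2 + 4*x*y + 2*x + 6*y**2 + 2*y - 2.
  f_x(P) = -18, f_y(P) = -2 (gradient nonzero, so P is smooth).
Step 3: tangent line at P: -18·(x − -2) + -2·(y − 0) = 0.
Expanding: -18*x - 2*y - 36 = 0.


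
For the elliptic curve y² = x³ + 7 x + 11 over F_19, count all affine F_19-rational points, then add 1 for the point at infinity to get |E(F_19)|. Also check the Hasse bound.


Affine points = {(0, 7), (0, 12), (1, 0), (5, 0), (7, 2), (7, 17), (8, 3), (8, 16), (9, 9), (9, 10), (10, 6), (10, 13), (13, 0), (16, 1), (16, 18)}; affine count = 15; |E(F_19)| = 16.

Discriminant check: Δ ∝ 4a³ + 27b² = 4·7³ + 27·11² = 4·343 + 27·121 ≡ 3 (mod 19). Nonzero ⇒ E is nonsingular.
For each x ∈ F_19, compute rhs = x³ + 7·x + 11 mod 19, then count y ∈ F_19 with y² ≡ rhs.
  x = 0: rhs = 11, matching y values: 7, 12 (2 points).
  x = 1: rhs = 0, matching y values: 0 (1 points).
  x = 2: rhs = 14, matching y values: none (0 points).
  x = 3: rhs = 2, matching y values: none (0 points).
  x = 4: rhs = 8, matching y values: none (0 points).
  x = 5: rhs = 0, matching y values: 0 (1 points).
  x = 6: rhs = 3, matching y values: none (0 points).
  x = 7: rhs = 4, matching y values: 2, 17 (2 points).
  x = 8: rhs = 9, matching y values: 3, 16 (2 points).
  x = 9: rhs = 5, matching y values: 9, 10 (2 points).
  x = 10: rhs = 17, matching y values: 6, 13 (2 points).
  x = 11: rhs = 13, matching y values: none (0 points).
  x = 12: rhs = 18, matching y values: none (0 points).
  x = 13: rhs = 0, matching y values: 0 (1 points).
  x = 14: rhs = 3, matching y values: none (0 points).
  x = 15: rhs = 14, matching y values: none (0 points).
  x = 16: rhs = 1, matching y values: 1, 18 (2 points).
  x = 17: rhs = 8, matching y values: none (0 points).
  x = 18: rhs = 3, matching y values: none (0 points).
Total affine count: 15.
Full point count |E(F_19)| = 15 + 1 = 16.
Hasse bound: |16 − (19+1)| = |-4| = 4 ≤ 2√19 ≈ 8.7178 ✓.


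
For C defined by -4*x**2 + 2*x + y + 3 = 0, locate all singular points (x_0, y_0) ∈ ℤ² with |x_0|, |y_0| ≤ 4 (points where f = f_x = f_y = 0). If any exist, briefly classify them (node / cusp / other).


No singular points in the scanned grid; C is smooth there.

Compute partial derivatives:
  f_x = 2 - 8*x.
  f_y = 1.
f_y = 1 is a nonzero constant, so f_y never vanishes: no point (x, y) can satisfy f = f_x = f_y = 0. In particular no (x, y) ∈ {−4, ..., 4}² is singular; the curve is smooth.


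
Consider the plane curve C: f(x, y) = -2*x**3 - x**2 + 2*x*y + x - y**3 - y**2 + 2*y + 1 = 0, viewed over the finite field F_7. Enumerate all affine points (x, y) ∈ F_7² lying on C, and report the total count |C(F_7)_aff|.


Affine F_7-points: {(0, 2), (2, 3), (5, 1), (5, 4), (6, 3)}; count = 5.

For each of the 49 pairs (x, y) ∈ F_7², evaluate f(x, y) mod 7. Record the zeros.
  x = 0: [0↦1, 1↦1, 2↦0, 3↦6, 4↦6, 5↦1, 6↦6]  zeros at y ∈ {2}
  x = 1: [0↦6, 1↦1, 2↦2, 3↦3, 4↦5, 5↦2, 6↦2]  zeros at y ∈ ∅
  x = 2: [0↦4, 1↦1, 2↦4, 3↦0, 4↦4, 5↦3, 6↦5]  zeros at y ∈ {3}
  x = 3: [0↦4, 1↦3, 2↦1, 3↦6, 4↦5, 5↦6, 6↦3]  zeros at y ∈ ∅
  x = 4: [0↦1, 1↦2, 2↦2, 3↦2, 4↦3, 5↦6, 6↦5]  zeros at y ∈ ∅
  x = 5: [0↦4, 1↦0, 2↦2, 3↦4, 4↦0, 5↦5, 6↦6]  zeros at y ∈ {1, 4}
  x = 6: [0↦1, 1↦6, 2↦3, 3↦0, 4↦5, 5↦5, 6↦1]  zeros at y ∈ {3}
Collecting zeros: affine points = {(0, 2), (2, 3), (5, 1), (5, 4), (6, 3)}.
Total count |C(F_7)_aff| = 5.


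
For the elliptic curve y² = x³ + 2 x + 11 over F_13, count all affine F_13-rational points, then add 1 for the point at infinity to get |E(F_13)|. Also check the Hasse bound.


Affine points = {(1, 1), (1, 12), (2, 6), (2, 7), (5, 4), (5, 9), (7, 2), (7, 11), (9, 2), (9, 11), (10, 2), (10, 11), (11, 5), (11, 8)}; affine count = 14; |E(F_13)| = 15.

Discriminant check: Δ ∝ 4a³ + 27b² = 4·2³ + 27·11² = 4·8 + 27·121 ≡ 10 (mod 13). Nonzero ⇒ E is nonsingular.
For each x ∈ F_13, compute rhs = x³ + 2·x + 11 mod 13, then count y ∈ F_13 with y² ≡ rhs.
  x = 0: rhs = 11, matching y values: none (0 points).
  x = 1: rhs = 1, matching y values: 1, 12 (2 points).
  x = 2: rhs = 10, matching y values: 6, 7 (2 points).
  x = 3: rhs = 5, matching y values: none (0 points).
  x = 4: rhs = 5, matching y values: none (0 points).
  x = 5: rhs = 3, matching y values: 4, 9 (2 points).
  x = 6: rhs = 5, matching y values: none (0 points).
  x = 7: rhs = 4, matching y values: 2, 11 (2 points).
  x = 8: rhs = 6, matching y values: none (0 points).
  x = 9: rhs = 4, matching y values: 2, 11 (2 points).
  x = 10: rhs = 4, matching y values: 2, 11 (2 points).
  x = 11: rhs = 12, matching y values: 5, 8 (2 points).
  x = 12: rhs = 8, matching y values: none (0 points).
Total affine count: 14.
Full point count |E(F_13)| = 14 + 1 = 15.
Hasse bound: |15 − (13+1)| = |1| = 1 ≤ 2√13 ≈ 7.2111 ✓.


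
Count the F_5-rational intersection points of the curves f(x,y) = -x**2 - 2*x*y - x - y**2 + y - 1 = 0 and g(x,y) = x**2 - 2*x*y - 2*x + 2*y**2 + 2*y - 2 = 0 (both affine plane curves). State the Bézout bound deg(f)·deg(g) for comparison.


Common zeros: {(1, 3), (2, 3)}; count = 2; Bézout bound = 4.

deg(f) = 2, deg(g) = 2, so Bézout bound = 4.
Scan x ∈ F_5. For each x, list the y ∈ F_5 with f(x, y) ≡ 0 and those with g(x, y) ≡ 0 (mod 5); the common zeros in that column are the intersection.
  x = 0: f ≡ 0 at y ∈ ∅; g ≡ 0 at y ∈ {2}; common: ∅.
  x = 1: f ≡ 0 at y ∈ {1, 3}; g ≡ 0 at y ∈ {2, 3}; common: {3}.
  x = 2: f ≡ 0 at y ∈ {3, 4}; g ≡ 0 at y ∈ {3}; common: {3}.
  x = 3: f ≡ 0 at y ∈ ∅; g ≡ 0 at y ∈ ∅; common: ∅.
  x = 4: f ≡ 0 at y ∈ {4}; g ≡ 0 at y ∈ ∅; common: ∅.
Collecting: common zeros = {(1, 3), (2, 3)}, so the count is 2.
Comparison with the Bézout bound: 2 ≤ 4 = deg(f)·deg(g), as expected for curves with no common component (the affine F_5-count falls short of the bound because intersections may lie at infinity, over extension fields, or carry multiplicity).


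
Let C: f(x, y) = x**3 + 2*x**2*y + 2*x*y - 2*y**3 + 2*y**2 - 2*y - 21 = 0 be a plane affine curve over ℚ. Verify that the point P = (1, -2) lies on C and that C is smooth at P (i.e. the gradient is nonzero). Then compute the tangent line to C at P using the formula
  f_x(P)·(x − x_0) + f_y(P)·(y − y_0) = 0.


Tangent line at P: -9*x - 30*y - 51 = 0.

Step 1: f(1, -2) = 0, so P lies on C.
Step 2: partial derivatives
  f_x(x, y) = 3*x**2 + 4*x*y + 2*y, f_y(x, y) = 2*x**2 + 2*x - 6*y**2 + 4*y - 2.
  f_x(P) = -9, f_y(P) = -30 (gradient nonzero, so P is smooth).
Step 3: tangent line at P: -9·(x − 1) + -30·(y − -2) = 0.
Expanding: -9*x - 30*y - 51 = 0.


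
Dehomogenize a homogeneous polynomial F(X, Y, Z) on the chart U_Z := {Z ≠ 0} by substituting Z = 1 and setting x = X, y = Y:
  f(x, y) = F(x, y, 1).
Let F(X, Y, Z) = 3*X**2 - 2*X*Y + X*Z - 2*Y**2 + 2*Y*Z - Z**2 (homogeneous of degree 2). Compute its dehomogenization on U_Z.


f(x, y) = 3*x**2 - 2*x*y + x - 2*y**2 + 2*y - 1

On U_Z we set Z = 1. Each monomial c·X^i·Y^j·Z^k in F becomes c·x^i·y^j·1^k = c·x^i·y^j.
Substituting Z = 1: F(X, Y, 1) = 3*x**2 - 2*x*y + x - 2*y**2 + 2*y - 1.
Note: deg(f) ≤ deg(F) = 2; strict inequality happens when F is divisible by Z (lost terms).


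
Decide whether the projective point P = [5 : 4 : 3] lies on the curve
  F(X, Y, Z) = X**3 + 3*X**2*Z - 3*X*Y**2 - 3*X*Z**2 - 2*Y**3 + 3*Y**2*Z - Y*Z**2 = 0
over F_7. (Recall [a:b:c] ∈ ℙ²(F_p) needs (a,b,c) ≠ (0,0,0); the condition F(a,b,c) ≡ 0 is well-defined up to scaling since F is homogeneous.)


F(5,4,3) ≡ 4 (mod 7); P is NOT on the curve.

Evaluate F(5, 4, 3) term-by-term (mod 7).
  X**3 ↦ 1·125·1·1 = 125
  3*X**2*Z ↦ 3·25·1·3 = 225
  -3*X*Y**2 ↦ -3·5·16·1 = -240
  -3*X*Z**2 ↦ -3·5·1·9 = -135
  -2*Y**3 ↦ -2·1·64·1 = -128
  3*Y**2*Z ↦ 3·1·16·3 = 144
  -Y*Z**2 ↦ -1·1·4·9 = -36
Sum: F(5, 4, 3) = (125) + (225) + (-240) + (-135) + (-128) + (144) + (-36) = -45.
Reducing mod 7: -45 ≡ 4 (mod 7).
Since F(a, b, c) ≡ 4 ≠ 0 (mod 7), P does NOT lie on the curve.


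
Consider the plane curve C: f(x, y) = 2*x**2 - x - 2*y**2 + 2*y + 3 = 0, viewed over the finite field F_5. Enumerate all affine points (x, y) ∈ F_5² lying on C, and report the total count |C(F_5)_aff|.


Affine F_5-points: {(1, 2), (1, 4), (2, 2), (2, 4)}; count = 4.

For each of the 25 pairs (x, y) ∈ F_5², evaluate f(x, y) mod 5. Record the zeros.
  x = 0: [0↦3, 1↦3, 2↦4, 3↦1, 4↦4]  zeros at y ∈ ∅
  x = 1: [0↦4, 1↦4, 2↦0, 3↦2, 4↦0]  zeros at y ∈ {2, 4}
  x = 2: [0↦4, 1↦4, 2↦0, 3↦2, 4↦0]  zeros at y ∈ {2, 4}
  x = 3: [0↦3, 1↦3, 2↦4, 3↦1, 4↦4]  zeros at y ∈ ∅
  x = 4: [0↦1, 1↦1, 2↦2, 3↦4, 4↦2]  zeros at y ∈ ∅
Collecting zeros: affine points = {(1, 2), (1, 4), (2, 2), (2, 4)}.
Total count |C(F_5)_aff| = 4.


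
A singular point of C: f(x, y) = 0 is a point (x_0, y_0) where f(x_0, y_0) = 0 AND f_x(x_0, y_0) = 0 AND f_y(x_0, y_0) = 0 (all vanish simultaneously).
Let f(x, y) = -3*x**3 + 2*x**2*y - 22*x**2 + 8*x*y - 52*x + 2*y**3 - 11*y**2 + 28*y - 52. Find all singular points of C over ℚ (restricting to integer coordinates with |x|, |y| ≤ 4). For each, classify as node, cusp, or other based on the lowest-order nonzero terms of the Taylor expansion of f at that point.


Singular points: {(-2, 2)}; classification: cusp.

Compute partial derivatives:
  f_x = -9*x**2 + 4*x*y - 44*x + 8*y - 52.
  f_y = 2*x**2 + 8*x + 6*y**2 - 22*y + 28.
Scan x_0 ∈ {−4, ..., 4}. For each x_0, f_y(x_0, y) is a polynomial in y; find its integer roots y ∈ {−4, ..., 4}, then test f_x and f at those candidates.
  x = -4: f_y(-4, y) = 6*y**2 - 22*y + 28; no integer root y with |y| ≤ 4.
  x = -3: f_y(-3, y) = 6*y**2 - 22*y + 22; no integer root y with |y| ≤ 4.
  x = -2: f_y(-2, y) = 6*y**2 - 22*y + 20; vanishes at y ∈ {2}. (-2, 2): f_x = 0, f = 0 — SINGULAR.
  x = -1: f_y(-1, y) = 6*y**2 - 22*y + 22; no integer root y with |y| ≤ 4.
  x = 0: f_y(0, y) = 6*y**2 - 22*y + 28; no integer root y with |y| ≤ 4.
  x = 1: f_y(1, y) = 6*y**2 - 22*y + 38; no integer root y with |y| ≤ 4.
  x = 2: f_y(2, y) = 6*y**2 - 22*y + 52; no integer root y with |y| ≤ 4.
  x = 3: f_y(3, y) = 6*y**2 - 22*y + 70; no integer root y with |y| ≤ 4.
  x = 4: f_y(4, y) = 6*y**2 - 22*y + 92; no integer root y with |y| ≤ 4.
Only singular point on the grid: (-2, 2).
Classify: substitute x = -2 + u, y = 2 + v and expand: f = -3*u**3 + 2*u**2*v + 2*v**3 + v**2.
No constant or linear terms (consistent with a singular point). Quadratic part: v**2. Cubic part: -3*u**3 + 2*u**2*v + 2*v**3.
The quadratic part v**2 is a perfect square, so there is a single (double) tangent line v = 0, i.e. y = 2. Restricting the cubic part to that line (v = 0) leaves -3*u**3 ≠ 0, so f is not divisible by v and the branch is v² ≈ 3*u**3 to lowest order — this is a cusp.
Classification: cusp.


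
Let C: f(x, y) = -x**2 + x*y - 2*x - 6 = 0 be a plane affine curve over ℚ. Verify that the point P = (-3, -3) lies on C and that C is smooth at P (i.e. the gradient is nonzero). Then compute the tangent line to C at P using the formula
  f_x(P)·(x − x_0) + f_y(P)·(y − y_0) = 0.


Tangent line at P: x - 3*y - 6 = 0.

Step 1: f(-3, -3) = 0, so P lies on C.
Step 2: partial derivatives
  f_x(x, y) = -2*x + y - 2, f_y(x, y) = x.
  f_x(P) = 1, f_y(P) = -3 (gradient nonzero, so P is smooth).
Step 3: tangent line at P: 1·(x − -3) + -3·(y − -3) = 0.
Expanding: x - 3*y - 6 = 0.


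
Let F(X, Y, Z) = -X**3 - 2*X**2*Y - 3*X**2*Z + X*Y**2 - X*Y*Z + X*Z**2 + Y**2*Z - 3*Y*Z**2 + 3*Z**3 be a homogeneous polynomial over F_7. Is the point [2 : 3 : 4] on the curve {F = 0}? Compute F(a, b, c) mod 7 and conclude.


F(2,3,4) ≡ 2 (mod 7); P is NOT on the curve.

Evaluate F(2, 3, 4) term-by-term (mod 7).
  -X**3 ↦ -1·8·1·1 = -8
  -2*X**2*Y ↦ -2·4·3·1 = -24
  -3*X**2*Z ↦ -3·4·1·4 = -48
  X*Y**2 ↦ 1·2·9·1 = 18
  -X*Y*Z ↦ -1·2·3·4 = -24
  X*Z**2 ↦ 1·2·1·16 = 32
  Y**2*Z ↦ 1·1·9·4 = 36
  -3*Y*Z**2 ↦ -3·1·3·16 = -144
  3*Z**3 ↦ 3·1·1·64 = 192
Sum: F(2, 3, 4) = (-8) + (-24) + (-48) + (18) + (-24) + (32) + (36) + (-144) + (192) = 30.
Reducing mod 7: 30 ≡ 2 (mod 7).
Since F(a, b, c) ≡ 2 ≠ 0 (mod 7), P does NOT lie on the curve.


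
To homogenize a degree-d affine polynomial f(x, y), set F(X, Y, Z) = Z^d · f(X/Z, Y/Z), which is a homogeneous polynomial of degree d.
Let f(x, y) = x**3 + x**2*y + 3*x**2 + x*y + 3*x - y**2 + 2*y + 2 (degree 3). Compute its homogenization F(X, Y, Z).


F(X, Y, Z) = X**3 + X**2*Y + 3*X**2*Z + X*Y*Z + 3*X*Z**2 - Y**2*Z + 2*Y*Z**2 + 2*Z**3

deg(f) = 3.
Substitute x = X/Z, y = Y/Z into f, then multiply by Z^3.
  monomial 1·x^3·y^0 ↦ 1·X^3·Y^0·Z^0.
  monomial 1·x^2·y^1 ↦ 1·X^2·Y^1·Z^0.
  monomial 3·x^2·y^0 ↦ 3·X^2·Y^0·Z^1.
  monomial 1·x^1·y^1 ↦ 1·X^1·Y^1·Z^1.
  monomial 3·x^1·y^0 ↦ 3·X^1·Y^0·Z^2.
  monomial -1·x^0·y^2 ↦ -1·X^0·Y^2·Z^1.
  monomial 2·x^0·y^1 ↦ 2·X^0·Y^1·Z^2.
  monomial 2·x^0·y^0 ↦ 2·X^0·Y^0·Z^3.
Collecting: F(X, Y, Z) = X**3 + X**2*Y + 3*X**2*Z + X*Y*Z + 3*X*Z**2 - Y**2*Z + 2*Y*Z**2 + 2*Z**3.


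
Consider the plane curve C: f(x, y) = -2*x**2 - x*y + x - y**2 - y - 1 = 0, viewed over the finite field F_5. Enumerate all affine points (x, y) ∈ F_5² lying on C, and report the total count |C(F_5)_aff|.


Affine F_5-points: {(1, 1), (1, 2), (2, 3), (2, 4), (4, 1), (4, 4)}; count = 6.

For each of the 25 pairs (x, y) ∈ F_5², evaluate f(x, y) mod 5. Record the zeros.
  x = 0: [0↦4, 1↦2, 2↦3, 3↦2, 4↦4]  zeros at y ∈ ∅
  x = 1: [0↦3, 1↦0, 2↦0, 3↦3, 4↦4]  zeros at y ∈ {1, 2}
  x = 2: [0↦3, 1↦4, 2↦3, 3↦0, 4↦0]  zeros at y ∈ {3, 4}
  x = 3: [0↦4, 1↦4, 2↦2, 3↦3, 4↦2]  zeros at y ∈ ∅
  x = 4: [0↦1, 1↦0, 2↦2, 3↦2, 4↦0]  zeros at y ∈ {1, 4}
Collecting zeros: affine points = {(1, 1), (1, 2), (2, 3), (2, 4), (4, 1), (4, 4)}.
Total count |C(F_5)_aff| = 6.


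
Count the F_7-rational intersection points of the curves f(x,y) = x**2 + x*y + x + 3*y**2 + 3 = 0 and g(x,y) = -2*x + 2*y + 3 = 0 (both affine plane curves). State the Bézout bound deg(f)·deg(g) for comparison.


Common zeros: {(1, 3), (3, 5)}; count = 2; Bézout bound = 2.

deg(f) = 2, deg(g) = 1, so Bézout bound = 2.
Scan x ∈ F_7. For each x, list the y ∈ F_7 with f(x, y) ≡ 0 and those with g(x, y) ≡ 0 (mod 7); the common zeros in that column are the intersection.
  x = 0: f ≡ 0 at y ∈ ∅; g ≡ 0 at y ∈ {2}; common: ∅.
  x = 1: f ≡ 0 at y ∈ {3, 6}; g ≡ 0 at y ∈ {3}; common: {3}.
  x = 2: f ≡ 0 at y ∈ {1, 3}; g ≡ 0 at y ∈ {4}; common: ∅.
  x = 3: f ≡ 0 at y ∈ {1, 5}; g ≡ 0 at y ∈ {5}; common: {5}.
  x = 4: f ≡ 0 at y ∈ ∅; g ≡ 0 at y ∈ {6}; common: ∅.
  x = 5: f ≡ 0 at y ∈ {5}; g ≡ 0 at y ∈ {0}; common: ∅.
  x = 6: f ≡ 0 at y ∈ {6}; g ≡ 0 at y ∈ {1}; common: ∅.
Collecting: common zeros = {(1, 3), (3, 5)}, so the count is 2.
Comparison with the Bézout bound: 2 ≤ 2 = deg(f)·deg(g), as expected for curves with no common component (the bound is attained).


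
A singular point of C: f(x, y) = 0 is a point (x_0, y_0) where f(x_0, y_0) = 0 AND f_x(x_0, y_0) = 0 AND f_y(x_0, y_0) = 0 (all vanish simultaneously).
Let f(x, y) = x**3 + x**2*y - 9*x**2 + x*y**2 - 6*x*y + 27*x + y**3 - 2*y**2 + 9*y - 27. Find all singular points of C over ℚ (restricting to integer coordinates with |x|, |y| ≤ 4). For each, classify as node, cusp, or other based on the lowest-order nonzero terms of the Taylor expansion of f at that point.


Singular points: {(3, 0)}; classification: cusp.

Compute partial derivatives:
  f_x = 3*x**2 + 2*x*y - 18*x + y**2 - 6*y + 27.
  f_y = x**2 + 2*x*y - 6*x + 3*y**2 - 4*y + 9.
Scan x_0 ∈ {−4, ..., 4}. For each x_0, f_y(x_0, y) is a polynomial in y; find its integer roots y ∈ {−4, ..., 4}, then test f_x and f at those candidates.
  x = -4: f_y(-4, y) = 3*y**2 - 12*y + 49; no integer root y with |y| ≤ 4.
  x = -3: f_y(-3, y) = 3*y**2 - 10*y + 36; no integer root y with |y| ≤ 4.
  x = -2: f_y(-2, y) = 3*y**2 - 8*y + 25; no integer root y with |y| ≤ 4.
  x = -1: f_y(-1, y) = 3*y**2 - 6*y + 16; no integer root y with |y| ≤ 4.
  x = 0: f_y(0, y) = 3*y**2 - 4*y + 9; no integer root y with |y| ≤ 4.
  x = 1: f_y(1, y) = 3*y**2 - 2*y + 4; no integer root y with |y| ≤ 4.
  x = 2: f_y(2, y) = 3*y**2 + 1; no integer root y with |y| ≤ 4.
  x = 3: f_y(3, y) = 3*y**2 + 2*y; vanishes at y ∈ {0}. (3, 0): f_x = 0, f = 0 — SINGULAR.
  x = 4: f_y(4, y) = 3*y**2 + 4*y + 1; vanishes at y ∈ {-1}. (4, -1): f_x = 2 ≠ 0.
Only singular point on the grid: (3, 0).
Classify: substitute x = 3 + u, y = 0 + v and expand: f = u**3 + u**2*v + u*v**2 + v**3 + v**2.
No constant or linear terms (consistent with a singular point). Quadratic part: v**2. Cubic part: u**3 + u**2*v + u*v**2 + v**3.
The quadratic part v**2 is a perfect square, so there is a single (double) tangent line v = 0, i.e. y = 0. Restricting the cubic part to that line (v = 0) leaves u**3 ≠ 0, so f is not divisible by v and the branch is v² ≈ -u**3 to lowest order — this is a cusp.
Classification: cusp.


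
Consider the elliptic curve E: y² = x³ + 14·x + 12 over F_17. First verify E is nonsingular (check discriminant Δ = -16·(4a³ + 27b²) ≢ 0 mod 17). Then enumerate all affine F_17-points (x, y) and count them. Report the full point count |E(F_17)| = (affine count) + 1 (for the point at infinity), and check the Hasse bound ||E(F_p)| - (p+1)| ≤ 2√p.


Affine points = {(3, 8), (3, 9), (4, 8), (4, 9), (9, 0), (10, 8), (10, 9), (11, 1), (11, 16), (12, 2), (12, 15)}; affine count = 11; |E(F_17)| = 12.

Discriminant check: Δ ∝ 4a³ + 27b² = 4·14³ + 27·12² = 4·2744 + 27·144 ≡ 6 (mod 17). Nonzero ⇒ E is nonsingular.
For each x ∈ F_17, compute rhs = x³ + 14·x + 12 mod 17, then count y ∈ F_17 with y² ≡ rhs.
  x = 0: rhs = 12, matching y values: none (0 points).
  x = 1: rhs = 10, matching y values: none (0 points).
  x = 2: rhs = 14, matching y values: none (0 points).
  x = 3: rhs = 13, matching y values: 8, 9 (2 points).
  x = 4: rhs = 13, matching y values: 8, 9 (2 points).
  x = 5: rhs = 3, matching y values: none (0 points).
  x = 6: rhs = 6, matching y values: none (0 points).
  x = 7: rhs = 11, matching y values: none (0 points).
  x = 8: rhs = 7, matching y values: none (0 points).
  x = 9: rhs = 0, matching y values: 0 (1 points).
  x = 10: rhs = 13, matching y values: 8, 9 (2 points).
  x = 11: rhs = 1, matching y values: 1, 16 (2 points).
  x = 12: rhs = 4, matching y values: 2, 15 (2 points).
  x = 13: rhs = 11, matching y values: none (0 points).
  x = 14: rhs = 11, matching y values: none (0 points).
  x = 15: rhs = 10, matching y values: none (0 points).
  x = 16: rhs = 14, matching y values: none (0 points).
Total affine count: 11.
Full point count |E(F_17)| = 11 + 1 = 12.
Hasse bound: |12 − (17+1)| = |-6| = 6 ≤ 2√17 ≈ 8.2462 ✓.


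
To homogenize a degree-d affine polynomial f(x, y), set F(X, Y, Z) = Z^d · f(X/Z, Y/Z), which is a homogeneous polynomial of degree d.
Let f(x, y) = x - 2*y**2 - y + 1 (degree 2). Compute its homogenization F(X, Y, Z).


F(X, Y, Z) = X*Z - 2*Y**2 - Y*Z + Z**2

deg(f) = 2.
Substitute x = X/Z, y = Y/Z into f, then multiply by Z^2.
  monomial 1·x^1·y^0 ↦ 1·X^1·Y^0·Z^1.
  monomial -2·x^0·y^2 ↦ -2·X^0·Y^2·Z^0.
  monomial -1·x^0·y^1 ↦ -1·X^0·Y^1·Z^1.
  monomial 1·x^0·y^0 ↦ 1·X^0·Y^0·Z^2.
Collecting: F(X, Y, Z) = X*Z - 2*Y**2 - Y*Z + Z**2.


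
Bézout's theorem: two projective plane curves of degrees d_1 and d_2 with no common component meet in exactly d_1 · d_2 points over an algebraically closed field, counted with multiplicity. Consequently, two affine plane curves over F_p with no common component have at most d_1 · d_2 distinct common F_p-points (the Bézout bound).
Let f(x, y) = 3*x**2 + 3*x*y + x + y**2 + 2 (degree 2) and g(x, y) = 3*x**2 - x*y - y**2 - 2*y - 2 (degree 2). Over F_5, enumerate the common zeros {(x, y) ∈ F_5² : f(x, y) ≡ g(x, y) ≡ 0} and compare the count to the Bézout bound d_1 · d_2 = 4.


Common zeros: ∅; count = 0; Bézout bound = 4.

deg(f) = 2, deg(g) = 2, so Bézout bound = 4.
Scan x ∈ F_5. For each x, list the y ∈ F_5 with f(x, y) ≡ 0 and those with g(x, y) ≡ 0 (mod 5); the common zeros in that column are the intersection.
  x = 0: f ≡ 0 at y ∈ ∅; g ≡ 0 at y ∈ {1, 2}; common: ∅.
  x = 1: f ≡ 0 at y ∈ {1}; g ≡ 0 at y ∈ ∅; common: ∅.
  x = 2: f ≡ 0 at y ∈ ∅; g ≡ 0 at y ∈ {0, 1}; common: ∅.
  x = 3: f ≡ 0 at y ∈ ∅; g ≡ 0 at y ∈ {0}; common: ∅.
  x = 4: f ≡ 0 at y ∈ ∅; g ≡ 0 at y ∈ {2}; common: ∅.
Collecting: common zeros = ∅, so the count is 0.
Comparison with the Bézout bound: 0 ≤ 4 = deg(f)·deg(g), as expected for curves with no common component (the affine F_5-count falls short of the bound because intersections may lie at infinity, over extension fields, or carry multiplicity).


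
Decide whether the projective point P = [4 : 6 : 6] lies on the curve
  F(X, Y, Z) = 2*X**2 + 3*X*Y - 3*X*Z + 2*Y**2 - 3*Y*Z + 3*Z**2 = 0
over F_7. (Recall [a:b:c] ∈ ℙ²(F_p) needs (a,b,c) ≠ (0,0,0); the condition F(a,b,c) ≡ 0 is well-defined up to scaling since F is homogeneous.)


F(4,6,6) ≡ 6 (mod 7); P is NOT on the curve.

Evaluate F(4, 6, 6) term-by-term (mod 7).
  2*X**2 ↦ 2·16·1·1 = 32
  3*X*Y ↦ 3·4·6·1 = 72
  -3*X*Z ↦ -3·4·1·6 = -72
  2*Y**2 ↦ 2·1·36·1 = 72
  -3*Y*Z ↦ -3·1·6·6 = -108
  3*Z**2 ↦ 3·1·1·36 = 108
Sum: F(4, 6, 6) = (32) + (72) + (-72) + (72) + (-108) + (108) = 104.
Reducing mod 7: 104 ≡ 6 (mod 7).
Since F(a, b, c) ≡ 6 ≠ 0 (mod 7), P does NOT lie on the curve.


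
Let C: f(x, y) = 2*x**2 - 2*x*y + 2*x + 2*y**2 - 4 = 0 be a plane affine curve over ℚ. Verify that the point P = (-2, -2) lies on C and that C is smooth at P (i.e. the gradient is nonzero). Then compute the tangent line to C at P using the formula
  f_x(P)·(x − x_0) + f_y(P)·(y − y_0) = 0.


Tangent line at P: -2*x - 4*y - 12 = 0.

Step 1: f(-2, -2) = 0, so P lies on C.
Step 2: partial derivatives
  f_x(x, y) = 4*x - 2*y + 2, f_y(x, y) = -2*x + 4*y.
  f_x(P) = -2, f_y(P) = -4 (gradient nonzero, so P is smooth).
Step 3: tangent line at P: -2·(x − -2) + -4·(y − -2) = 0.
Expanding: -2*x - 4*y - 12 = 0.


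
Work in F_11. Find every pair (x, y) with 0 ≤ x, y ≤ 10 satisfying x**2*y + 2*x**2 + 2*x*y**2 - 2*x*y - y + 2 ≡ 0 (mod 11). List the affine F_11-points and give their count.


Affine F_11-points: {(0, 2), (1, 5), (1, 7), (7, 9), (8, 7), (8, 10), (9, 5), (10, 2), (10, 10)}; count = 9.

For each of the 121 pairs (x, y) ∈ F_11², evaluate f(x, y) mod 11. Record the zeros.
  x = 0: [0↦2, 1↦1, 2↦0, 3↦10, 4↦9, 5↦8, 6↦7, 7↦6, 8↦5, 9↦4, 10↦3]  zeros at y ∈ {2}
  x = 1: [0↦4, 1↦4, 2↦8, 3↦5, 4↦6, 5↦0, 6↦9, 7↦0, 8↦6, 9↦5, 10↦8]  zeros at y ∈ {5, 7}
  x = 2: [0↦10, 1↦2, 2↦2, 3↦10, 4↦4, 5↦6, 6↦5, 7↦1, 8↦5, 9↦6, 10↦4]  zeros at y ∈ ∅
  x = 3: [0↦9, 1↦6, 2↦4, 3↦3, 4↦3, 5↦4, 6↦6, 7↦9, 8↦2, 9↦7, 10↦2]  zeros at y ∈ ∅
  x = 4: [0↦1, 1↦5, 2↦3, 3↦6, 4↦3, 5↦5, 6↦1, 7↦2, 8↦8, 9↦8, 10↦2]  zeros at y ∈ ∅
  x = 5: [0↦8, 1↦10, 2↦10, 3↦8, 4↦4, 5↦9, 6↦1, 7↦2, 8↦1, 9↦9, 10↦4]  zeros at y ∈ ∅
  x = 6: [0↦8, 1↦10, 2↦3, 3↦9, 4↦6, 5↦5, 6↦6, 7↦9, 8↦3, 9↦10, 10↦8]  zeros at y ∈ ∅
  x = 7: [0↦1, 1↦5, 2↦4, 3↦9, 4↦9, 5↦4, 6↦5, 7↦1, 8↦3, 9↦0, 10↦3]  zeros at y ∈ {9}
  x = 8: [0↦9, 1↦6, 2↦2, 3↦8, 4↦2, 5↦6, 6↦9, 7↦0, 8↦1, 9↦1, 10↦0]  zeros at y ∈ {7, 10}
  x = 9: [0↦10, 1↦2, 2↦8, 3↦6, 4↦7, 5↦0, 6↦7, 7↦6, 8↦8, 9↦2, 10↦10]  zeros at y ∈ {5}
  x = 10: [0↦4, 1↦4, 2↦0, 3↦3, 4↦2, 5↦8, 6↦10, 7↦8, 8↦2, 9↦3, 10↦0]  zeros at y ∈ {2, 10}
Collecting zeros: affine points = {(0, 2), (1, 5), (1, 7), (7, 9), (8, 7), (8, 10), (9, 5), (10, 2), (10, 10)}.
Total count |C(F_11)_aff| = 9.
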